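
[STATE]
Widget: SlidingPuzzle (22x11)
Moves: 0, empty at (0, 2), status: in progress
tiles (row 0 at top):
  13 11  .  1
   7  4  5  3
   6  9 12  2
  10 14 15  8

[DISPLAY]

┌────┬────┬────┬────┐ 
│ 13 │ 11 │    │  1 │ 
├────┼────┼────┼────┤ 
│  7 │  4 │  5 │  3 │ 
├────┼────┼────┼────┤ 
│  6 │  9 │ 12 │  2 │ 
├────┼────┼────┼────┤ 
│ 10 │ 14 │ 15 │  8 │ 
└────┴────┴────┴────┘ 
Moves: 0              
                      


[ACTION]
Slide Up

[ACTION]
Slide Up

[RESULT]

┌────┬────┬────┬────┐ 
│ 13 │ 11 │  5 │  1 │ 
├────┼────┼────┼────┤ 
│  7 │  4 │ 12 │  3 │ 
├────┼────┼────┼────┤ 
│  6 │  9 │    │  2 │ 
├────┼────┼────┼────┤ 
│ 10 │ 14 │ 15 │  8 │ 
└────┴────┴────┴────┘ 
Moves: 2              
                      


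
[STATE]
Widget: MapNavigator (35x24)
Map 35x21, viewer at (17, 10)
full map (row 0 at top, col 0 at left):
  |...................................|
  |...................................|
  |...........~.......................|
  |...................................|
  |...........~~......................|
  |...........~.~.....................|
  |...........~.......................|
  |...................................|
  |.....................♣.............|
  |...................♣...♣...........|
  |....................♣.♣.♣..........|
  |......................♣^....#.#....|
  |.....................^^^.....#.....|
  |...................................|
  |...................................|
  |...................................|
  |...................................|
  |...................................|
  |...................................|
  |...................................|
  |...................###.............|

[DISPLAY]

                                   
                                   
...................................
...................................
...........~.......................
...................................
...........~~......................
...........~.~.....................
...........~.......................
...................................
.....................♣.............
...................♣...♣...........
.................@..♣.♣.♣..........
......................♣^....#.#....
.....................^^^.....#.....
...................................
...................................
...................................
...................................
...................................
...................................
...................................
...................###.............
                                   


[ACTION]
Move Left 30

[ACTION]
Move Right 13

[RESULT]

                                   
                                   
    ...............................
    ...............................
    ...........~...................
    ...............................
    ...........~~..................
    ...........~.~.................
    ...........~...................
    ...............................
    .....................♣.........
    ...................♣...♣.......
    .............@......♣.♣.♣......
    ......................♣^....#.#
    .....................^^^.....#.
    ...............................
    ...............................
    ...............................
    ...............................
    ...............................
    ...............................
    ...............................
    ...................###.........
                                   


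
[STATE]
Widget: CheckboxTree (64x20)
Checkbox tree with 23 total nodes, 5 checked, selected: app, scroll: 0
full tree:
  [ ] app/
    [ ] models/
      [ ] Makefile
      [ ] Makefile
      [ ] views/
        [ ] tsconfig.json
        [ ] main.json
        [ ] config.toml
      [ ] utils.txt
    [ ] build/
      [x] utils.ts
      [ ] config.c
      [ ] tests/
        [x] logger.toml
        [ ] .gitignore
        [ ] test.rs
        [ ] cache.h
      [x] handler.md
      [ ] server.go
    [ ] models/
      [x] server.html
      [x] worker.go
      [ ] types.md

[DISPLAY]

>[-] app/                                                       
   [ ] models/                                                  
     [ ] Makefile                                               
     [ ] Makefile                                               
     [ ] views/                                                 
       [ ] tsconfig.json                                        
       [ ] main.json                                            
       [ ] config.toml                                          
     [ ] utils.txt                                              
   [-] build/                                                   
     [x] utils.ts                                               
     [ ] config.c                                               
     [-] tests/                                                 
       [x] logger.toml                                          
       [ ] .gitignore                                           
       [ ] test.rs                                              
       [ ] cache.h                                              
     [x] handler.md                                             
     [ ] server.go                                              
   [-] models/                                                  


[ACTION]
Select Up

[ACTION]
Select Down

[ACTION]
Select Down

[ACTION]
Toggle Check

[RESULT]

 [-] app/                                                       
   [-] models/                                                  
>    [x] Makefile                                               
     [ ] Makefile                                               
     [ ] views/                                                 
       [ ] tsconfig.json                                        
       [ ] main.json                                            
       [ ] config.toml                                          
     [ ] utils.txt                                              
   [-] build/                                                   
     [x] utils.ts                                               
     [ ] config.c                                               
     [-] tests/                                                 
       [x] logger.toml                                          
       [ ] .gitignore                                           
       [ ] test.rs                                              
       [ ] cache.h                                              
     [x] handler.md                                             
     [ ] server.go                                              
   [-] models/                                                  


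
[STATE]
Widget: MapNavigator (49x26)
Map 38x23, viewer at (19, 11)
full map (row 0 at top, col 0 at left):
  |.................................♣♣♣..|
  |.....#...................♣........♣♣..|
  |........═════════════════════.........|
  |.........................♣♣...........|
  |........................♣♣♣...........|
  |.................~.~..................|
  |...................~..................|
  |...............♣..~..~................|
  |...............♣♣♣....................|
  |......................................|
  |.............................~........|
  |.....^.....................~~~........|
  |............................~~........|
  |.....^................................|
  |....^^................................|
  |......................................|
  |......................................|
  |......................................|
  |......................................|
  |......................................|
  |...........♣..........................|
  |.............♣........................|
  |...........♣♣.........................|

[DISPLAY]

                                                 
                                                 
     .................................♣♣♣..      
     .....#...................♣........♣♣..      
     ........═════════════════════.........      
     .........................♣♣...........      
     ........................♣♣♣...........      
     .................~.~..................      
     ...................~..................      
     ...............♣..~..~................      
     ...............♣♣♣....................      
     ......................................      
     .............................~........      
     .....^.............@.......~~~........      
     ............................~~........      
     .....^................................      
     ....^^................................      
     ......................................      
     ......................................      
     ......................................      
     ......................................      
     ......................................      
     ...........♣..........................      
     .............♣........................      
     ...........♣♣.........................      
                                                 


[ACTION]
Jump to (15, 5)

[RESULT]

                                                 
                                                 
                                                 
                                                 
                                                 
                                                 
                                                 
                                                 
         .................................♣♣♣..  
         .....#...................♣........♣♣..  
         ........═════════════════════.........  
         .........................♣♣...........  
         ........................♣♣♣...........  
         ...............@.~.~..................  
         ...................~..................  
         ...............♣..~..~................  
         ...............♣♣♣....................  
         ......................................  
         .............................~........  
         .....^.....................~~~........  
         ............................~~........  
         .....^................................  
         ....^^................................  
         ......................................  
         ......................................  
         ......................................  


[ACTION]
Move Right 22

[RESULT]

                                                 
                                                 
                                                 
                                                 
                                                 
                                                 
                                                 
                                                 
....................♣♣♣..                        
............♣........♣♣..                        
════════════════.........                        
............♣♣...........                        
...........♣♣♣...........                        
....~.~.................@                        
......~..................                        
..♣..~..~................                        
..♣♣♣....................                        
.........................                        
................~........                        
..............~~~........                        
...............~~........                        
.........................                        
.........................                        
.........................                        
.........................                        
.........................                        


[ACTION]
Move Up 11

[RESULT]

                                                 
                                                 
                                                 
                                                 
                                                 
                                                 
                                                 
                                                 
                                                 
                                                 
                                                 
                                                 
                                                 
....................♣♣♣.@                        
............♣........♣♣..                        
════════════════.........                        
............♣♣...........                        
...........♣♣♣...........                        
....~.~..................                        
......~..................                        
..♣..~..~................                        
..♣♣♣....................                        
.........................                        
................~........                        
..............~~~........                        
...............~~........                        


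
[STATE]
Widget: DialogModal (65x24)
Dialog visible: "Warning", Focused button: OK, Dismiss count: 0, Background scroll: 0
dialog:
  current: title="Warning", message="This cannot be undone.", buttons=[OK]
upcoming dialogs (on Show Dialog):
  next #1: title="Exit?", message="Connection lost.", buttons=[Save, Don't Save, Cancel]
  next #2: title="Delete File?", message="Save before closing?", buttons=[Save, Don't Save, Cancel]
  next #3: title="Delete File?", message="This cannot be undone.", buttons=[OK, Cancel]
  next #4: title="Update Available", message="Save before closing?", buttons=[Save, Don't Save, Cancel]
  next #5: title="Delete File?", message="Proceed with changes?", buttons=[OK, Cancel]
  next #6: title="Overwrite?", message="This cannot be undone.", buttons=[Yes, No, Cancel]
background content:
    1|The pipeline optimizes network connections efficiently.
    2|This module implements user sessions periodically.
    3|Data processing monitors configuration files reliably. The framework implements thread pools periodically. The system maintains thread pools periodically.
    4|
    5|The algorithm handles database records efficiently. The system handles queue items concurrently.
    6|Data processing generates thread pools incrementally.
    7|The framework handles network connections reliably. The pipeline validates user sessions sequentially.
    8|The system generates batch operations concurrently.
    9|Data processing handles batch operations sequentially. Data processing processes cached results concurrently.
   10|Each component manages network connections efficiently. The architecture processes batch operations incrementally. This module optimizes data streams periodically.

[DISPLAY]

The pipeline optimizes network connections efficiently.          
This module implements user sessions periodically.               
Data processing monitors configuration files reliably. The framew
                                                                 
The algorithm handles database records efficiently. The system ha
Data processing generates thread pools incrementally.            
The framework handles network connections reliably. The pipeline 
The system generates batch operations concurrently.              
Data processing handles batch operations sequentially. Data proce
Each component mana┌────────────────────────┐ficiently. The archi
                   │        Warning         │                    
                   │ This cannot be undone. │                    
                   │          [OK]          │                    
                   └────────────────────────┘                    
                                                                 
                                                                 
                                                                 
                                                                 
                                                                 
                                                                 
                                                                 
                                                                 
                                                                 
                                                                 


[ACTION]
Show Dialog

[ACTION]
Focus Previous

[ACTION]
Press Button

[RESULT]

The pipeline optimizes network connections efficiently.          
This module implements user sessions periodically.               
Data processing monitors configuration files reliably. The framew
                                                                 
The algorithm handles database records efficiently. The system ha
Data processing generates thread pools incrementally.            
The framework handles network connections reliably. The pipeline 
The system generates batch operations concurrently.              
Data processing handles batch operations sequentially. Data proce
Each component manages network connections efficiently. The archi
                                                                 
                                                                 
                                                                 
                                                                 
                                                                 
                                                                 
                                                                 
                                                                 
                                                                 
                                                                 
                                                                 
                                                                 
                                                                 
                                                                 


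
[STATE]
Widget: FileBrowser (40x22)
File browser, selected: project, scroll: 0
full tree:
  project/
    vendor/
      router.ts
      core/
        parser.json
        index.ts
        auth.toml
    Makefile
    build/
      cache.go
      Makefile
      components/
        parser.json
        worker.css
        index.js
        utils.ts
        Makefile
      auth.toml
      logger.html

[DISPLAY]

> [-] project/                          
    [+] vendor/                         
    Makefile                            
    [+] build/                          
                                        
                                        
                                        
                                        
                                        
                                        
                                        
                                        
                                        
                                        
                                        
                                        
                                        
                                        
                                        
                                        
                                        
                                        


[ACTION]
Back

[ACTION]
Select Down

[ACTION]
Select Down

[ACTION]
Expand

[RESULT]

  [-] project/                          
    [+] vendor/                         
  > Makefile                            
    [+] build/                          
                                        
                                        
                                        
                                        
                                        
                                        
                                        
                                        
                                        
                                        
                                        
                                        
                                        
                                        
                                        
                                        
                                        
                                        


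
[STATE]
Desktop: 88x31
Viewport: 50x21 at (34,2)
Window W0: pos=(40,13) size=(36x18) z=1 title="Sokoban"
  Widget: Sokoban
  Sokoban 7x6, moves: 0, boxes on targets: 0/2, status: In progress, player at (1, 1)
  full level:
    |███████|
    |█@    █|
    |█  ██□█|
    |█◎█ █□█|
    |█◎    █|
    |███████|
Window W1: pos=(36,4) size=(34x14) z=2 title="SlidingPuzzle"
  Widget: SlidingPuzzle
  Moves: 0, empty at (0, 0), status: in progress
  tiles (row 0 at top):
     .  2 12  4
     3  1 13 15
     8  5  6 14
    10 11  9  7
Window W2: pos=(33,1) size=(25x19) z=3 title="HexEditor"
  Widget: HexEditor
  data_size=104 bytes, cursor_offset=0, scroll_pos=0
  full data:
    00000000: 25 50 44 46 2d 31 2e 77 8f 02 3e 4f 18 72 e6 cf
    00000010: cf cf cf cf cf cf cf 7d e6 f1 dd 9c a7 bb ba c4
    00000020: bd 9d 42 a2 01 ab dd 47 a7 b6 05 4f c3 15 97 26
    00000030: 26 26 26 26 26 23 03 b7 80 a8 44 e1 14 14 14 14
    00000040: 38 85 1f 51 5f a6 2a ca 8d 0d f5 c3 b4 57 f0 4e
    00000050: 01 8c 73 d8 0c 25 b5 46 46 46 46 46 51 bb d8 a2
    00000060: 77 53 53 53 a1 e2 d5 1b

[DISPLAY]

 HexEditor             ┃                          
───────────────────────┨                          
00000000  25 50 44 46 2┃━━━━━━━━━━━┓              
00000010  cf cf cf cf c┃           ┃              
00000020  bd 9d 42 a2 0┃───────────┨              
00000030  26 26 26 26 2┃           ┃              
00000040  38 85 1f 51 5┃           ┃              
00000050  01 8c 73 d8 0┃           ┃              
00000060  77 53 53 53 a┃           ┃              
                       ┃           ┃              
                       ┃           ┃              
                       ┃           ┃━━━━━┓        
                       ┃           ┃     ┃        
                       ┃           ┃─────┨        
                       ┃           ┃     ┃        
                       ┃━━━━━━━━━━━┛     ┃        
                       ┃                 ┃        
━━━━━━━━━━━━━━━━━━━━━━━┛                 ┃        
      ┃█◎    █                           ┃        
      ┃███████                           ┃        
      ┃Moves: 0  0/2                     ┃        


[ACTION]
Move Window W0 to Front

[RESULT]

 HexEditor             ┃                          
───────────────────────┨                          
00000000  25 50 44 46 2┃━━━━━━━━━━━┓              
00000010  cf cf cf cf c┃           ┃              
00000020  bd 9d 42 a2 0┃───────────┨              
00000030  26 26 26 26 2┃           ┃              
00000040  38 85 1f 51 5┃           ┃              
00000050  01 8c 73 d8 0┃           ┃              
00000060  77 53 53 53 a┃           ┃              
                       ┃           ┃              
                       ┃           ┃              
      ┏━━━━━━━━━━━━━━━━━━━━━━━━━━━━━━━━━━┓        
      ┃ Sokoban                          ┃        
      ┠──────────────────────────────────┨        
      ┃███████                           ┃        
      ┃█@    █                           ┃        
      ┃█  ██□█                           ┃        
━━━━━━┃█◎█ █□█                           ┃        
      ┃█◎    █                           ┃        
      ┃███████                           ┃        
      ┃Moves: 0  0/2                     ┃        


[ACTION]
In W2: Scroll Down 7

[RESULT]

 HexEditor             ┃                          
───────────────────────┨                          
00000060  77 53 53 53 a┃━━━━━━━━━━━┓              
                       ┃           ┃              
                       ┃───────────┨              
                       ┃           ┃              
                       ┃           ┃              
                       ┃           ┃              
                       ┃           ┃              
                       ┃           ┃              
                       ┃           ┃              
      ┏━━━━━━━━━━━━━━━━━━━━━━━━━━━━━━━━━━┓        
      ┃ Sokoban                          ┃        
      ┠──────────────────────────────────┨        
      ┃███████                           ┃        
      ┃█@    █                           ┃        
      ┃█  ██□█                           ┃        
━━━━━━┃█◎█ █□█                           ┃        
      ┃█◎    █                           ┃        
      ┃███████                           ┃        
      ┃Moves: 0  0/2                     ┃        


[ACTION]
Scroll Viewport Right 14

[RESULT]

Editor             ┃                              
───────────────────┨                              
0060  77 53 53 53 a┃━━━━━━━━━━━┓                  
                   ┃           ┃                  
                   ┃───────────┨                  
                   ┃           ┃                  
                   ┃           ┃                  
                   ┃           ┃                  
                   ┃           ┃                  
                   ┃           ┃                  
                   ┃           ┃                  
  ┏━━━━━━━━━━━━━━━━━━━━━━━━━━━━━━━━━━┓            
  ┃ Sokoban                          ┃            
  ┠──────────────────────────────────┨            
  ┃███████                           ┃            
  ┃█@    █                           ┃            
  ┃█  ██□█                           ┃            
━━┃█◎█ █□█                           ┃            
  ┃█◎    █                           ┃            
  ┃███████                           ┃            
  ┃Moves: 0  0/2                     ┃            


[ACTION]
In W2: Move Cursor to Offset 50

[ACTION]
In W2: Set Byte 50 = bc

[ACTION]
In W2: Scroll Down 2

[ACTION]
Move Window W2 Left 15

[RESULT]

    ┃                                             
────┨                                             
53 a┃━━━━━━━━━━━━━━━━━━━━━━━━━━┓                  
    ┃ngPuzzle                  ┃                  
    ┃──────────────────────────┨                  
    ┃────┬────┬────┐           ┃                  
    ┃  2 │ 12 │  4 │           ┃                  
    ┃────┼────┼────┤           ┃                  
    ┃  1 │ 13 │ 15 │           ┃                  
    ┃────┼────┼────┤           ┃                  
    ┃  5 │  6 │ 14 │           ┃                  
  ┏━━━━━━━━━━━━━━━━━━━━━━━━━━━━━━━━━━┓            
  ┃ Sokoban                          ┃            
  ┠──────────────────────────────────┨            
  ┃███████                           ┃            
  ┃█@    █                           ┃            
  ┃█  ██□█                           ┃            
━━┃█◎█ █□█                           ┃            
  ┃█◎    █                           ┃            
  ┃███████                           ┃            
  ┃Moves: 0  0/2                     ┃            


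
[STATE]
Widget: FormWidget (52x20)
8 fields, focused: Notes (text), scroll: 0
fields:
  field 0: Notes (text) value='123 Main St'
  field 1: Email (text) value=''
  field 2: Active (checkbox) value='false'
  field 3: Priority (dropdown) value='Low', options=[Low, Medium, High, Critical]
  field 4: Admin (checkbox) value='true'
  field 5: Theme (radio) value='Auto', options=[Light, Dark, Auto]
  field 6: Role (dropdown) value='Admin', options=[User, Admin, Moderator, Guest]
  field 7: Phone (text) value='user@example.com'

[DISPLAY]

> Notes:      [123 Main St                         ]
  Email:      [                                    ]
  Active:     [ ]                                   
  Priority:   [Low                                ▼]
  Admin:      [x]                                   
  Theme:      ( ) Light  ( ) Dark  (●) Auto         
  Role:       [Admin                              ▼]
  Phone:      [user@example.com                    ]
                                                    
                                                    
                                                    
                                                    
                                                    
                                                    
                                                    
                                                    
                                                    
                                                    
                                                    
                                                    


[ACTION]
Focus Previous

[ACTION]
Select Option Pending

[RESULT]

  Notes:      [123 Main St                         ]
  Email:      [                                    ]
  Active:     [ ]                                   
  Priority:   [Low                                ▼]
  Admin:      [x]                                   
  Theme:      ( ) Light  ( ) Dark  (●) Auto         
  Role:       [Admin                              ▼]
> Phone:      [user@example.com                    ]
                                                    
                                                    
                                                    
                                                    
                                                    
                                                    
                                                    
                                                    
                                                    
                                                    
                                                    
                                                    


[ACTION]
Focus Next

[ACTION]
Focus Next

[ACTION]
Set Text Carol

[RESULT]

  Notes:      [123 Main St                         ]
> Email:      [Carol                               ]
  Active:     [ ]                                   
  Priority:   [Low                                ▼]
  Admin:      [x]                                   
  Theme:      ( ) Light  ( ) Dark  (●) Auto         
  Role:       [Admin                              ▼]
  Phone:      [user@example.com                    ]
                                                    
                                                    
                                                    
                                                    
                                                    
                                                    
                                                    
                                                    
                                                    
                                                    
                                                    
                                                    


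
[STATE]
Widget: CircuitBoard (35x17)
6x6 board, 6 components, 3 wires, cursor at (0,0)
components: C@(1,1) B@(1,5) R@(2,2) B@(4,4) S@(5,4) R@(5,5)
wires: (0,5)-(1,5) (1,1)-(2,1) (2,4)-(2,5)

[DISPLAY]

   0 1 2 3 4 5                     
0  [.]                  ·          
                        │          
1       C               B          
        │                          
2       ·   R       · ─ ·          
                                   
3                                  
                                   
4                   B              
                                   
5                   S   R          
Cursor: (0,0)                      
                                   
                                   
                                   
                                   


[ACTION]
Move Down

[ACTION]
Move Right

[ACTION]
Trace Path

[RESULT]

   0 1 2 3 4 5                     
0                       ·          
                        │          
1      [C]              B          
        │                          
2       ·   R       · ─ ·          
                                   
3                                  
                                   
4                   B              
                                   
5                   S   R          
Cursor: (1,1)  Trace: C (1 nodes)  
                                   
                                   
                                   
                                   


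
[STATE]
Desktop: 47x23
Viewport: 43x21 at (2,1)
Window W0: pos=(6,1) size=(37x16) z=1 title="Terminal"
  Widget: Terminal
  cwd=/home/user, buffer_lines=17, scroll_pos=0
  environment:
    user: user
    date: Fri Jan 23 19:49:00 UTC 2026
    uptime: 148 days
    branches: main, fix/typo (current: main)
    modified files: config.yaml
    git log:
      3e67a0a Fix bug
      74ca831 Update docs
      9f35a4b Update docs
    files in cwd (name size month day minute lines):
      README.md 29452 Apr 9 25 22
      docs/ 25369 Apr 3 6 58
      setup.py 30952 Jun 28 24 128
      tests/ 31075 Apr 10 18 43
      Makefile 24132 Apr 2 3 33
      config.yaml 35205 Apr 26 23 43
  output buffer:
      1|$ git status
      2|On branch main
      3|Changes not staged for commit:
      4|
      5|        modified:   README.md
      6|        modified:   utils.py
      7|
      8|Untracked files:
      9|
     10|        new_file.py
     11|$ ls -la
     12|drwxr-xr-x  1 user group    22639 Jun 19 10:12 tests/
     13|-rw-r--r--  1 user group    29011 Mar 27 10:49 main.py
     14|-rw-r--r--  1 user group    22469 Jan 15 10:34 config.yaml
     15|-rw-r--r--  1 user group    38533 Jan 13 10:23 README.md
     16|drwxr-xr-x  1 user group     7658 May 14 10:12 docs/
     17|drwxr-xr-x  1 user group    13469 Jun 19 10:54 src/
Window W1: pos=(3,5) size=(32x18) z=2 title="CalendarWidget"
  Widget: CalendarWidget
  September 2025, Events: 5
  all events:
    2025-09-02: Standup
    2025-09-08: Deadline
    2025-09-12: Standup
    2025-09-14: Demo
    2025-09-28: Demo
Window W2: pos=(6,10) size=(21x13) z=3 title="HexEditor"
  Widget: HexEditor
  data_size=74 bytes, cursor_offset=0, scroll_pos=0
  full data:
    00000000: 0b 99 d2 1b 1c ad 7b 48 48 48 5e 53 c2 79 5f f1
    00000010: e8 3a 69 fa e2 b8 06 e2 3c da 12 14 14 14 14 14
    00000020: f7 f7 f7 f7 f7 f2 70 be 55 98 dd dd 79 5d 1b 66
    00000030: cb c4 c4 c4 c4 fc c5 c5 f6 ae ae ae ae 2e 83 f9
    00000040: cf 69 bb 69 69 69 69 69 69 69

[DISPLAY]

    ┏━━━━━━━━━━━━━━━━━━━━━━━━━━━━━━━━━━━┓  
    ┃ Terminal                          ┃  
    ┠───────────────────────────────────┨  
    ┃$ git status                       ┃  
 ┏━━━━━━━━━━━━━━━━━━━━━━━━━━━━━━┓       ┃  
 ┃ CalendarWidget               ┃t:     ┃  
 ┠──────────────────────────────┨       ┃  
 ┃        September 2025        ┃d      ┃  
 ┃Mo Tu We Th Fr Sa Su          ┃       ┃  
 ┃ 1┏━━━━━━━━━━━━━━━━━━━┓       ┃       ┃  
 ┃ 8┃ HexEditor         ┃       ┃       ┃  
 ┃15┠───────────────────┨       ┃       ┃  
 ┃22┃00000000  0B 99 d2 ┃       ┃       ┃  
 ┃29┃00000010  e8 3a 69 ┃       ┃       ┃  
 ┃  ┃00000020  f7 f7 f7 ┃       ┃22639 J┃  
 ┃  ┃00000030  cb c4 c4 ┃       ┃━━━━━━━┛  
 ┃  ┃00000040  cf 69 bb ┃       ┃          
 ┃  ┃                   ┃       ┃          
 ┃  ┃                   ┃       ┃          
 ┃  ┃                   ┃       ┃          
 ┃  ┃                   ┃       ┃          


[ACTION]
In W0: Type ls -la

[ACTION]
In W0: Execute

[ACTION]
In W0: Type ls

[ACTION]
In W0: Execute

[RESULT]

    ┏━━━━━━━━━━━━━━━━━━━━━━━━━━━━━━━━━━━┓  
    ┃ Terminal                          ┃  
    ┠───────────────────────────────────┨  
    ┃drwxr-xr-x  1 user group     7658 M┃  
 ┏━━━━━━━━━━━━━━━━━━━━━━━━━━━━━━┓13469 J┃  
 ┃ CalendarWidget               ┃       ┃  
 ┠──────────────────────────────┨29452 A┃  
 ┃        September 2025        ┃25369 A┃  
 ┃Mo Tu We Th Fr Sa Su          ┃30952 J┃  
 ┃ 1┏━━━━━━━━━━━━━━━━━━━┓       ┃31075 A┃  
 ┃ 8┃ HexEditor         ┃       ┃24132 A┃  
 ┃15┠───────────────────┨       ┃35205 A┃  
 ┃22┃00000000  0B 99 d2 ┃       ┃       ┃  
 ┃29┃00000010  e8 3a 69 ┃       ┃tests/ ┃  
 ┃  ┃00000020  f7 f7 f7 ┃       ┃       ┃  
 ┃  ┃00000030  cb c4 c4 ┃       ┃━━━━━━━┛  
 ┃  ┃00000040  cf 69 bb ┃       ┃          
 ┃  ┃                   ┃       ┃          
 ┃  ┃                   ┃       ┃          
 ┃  ┃                   ┃       ┃          
 ┃  ┃                   ┃       ┃          


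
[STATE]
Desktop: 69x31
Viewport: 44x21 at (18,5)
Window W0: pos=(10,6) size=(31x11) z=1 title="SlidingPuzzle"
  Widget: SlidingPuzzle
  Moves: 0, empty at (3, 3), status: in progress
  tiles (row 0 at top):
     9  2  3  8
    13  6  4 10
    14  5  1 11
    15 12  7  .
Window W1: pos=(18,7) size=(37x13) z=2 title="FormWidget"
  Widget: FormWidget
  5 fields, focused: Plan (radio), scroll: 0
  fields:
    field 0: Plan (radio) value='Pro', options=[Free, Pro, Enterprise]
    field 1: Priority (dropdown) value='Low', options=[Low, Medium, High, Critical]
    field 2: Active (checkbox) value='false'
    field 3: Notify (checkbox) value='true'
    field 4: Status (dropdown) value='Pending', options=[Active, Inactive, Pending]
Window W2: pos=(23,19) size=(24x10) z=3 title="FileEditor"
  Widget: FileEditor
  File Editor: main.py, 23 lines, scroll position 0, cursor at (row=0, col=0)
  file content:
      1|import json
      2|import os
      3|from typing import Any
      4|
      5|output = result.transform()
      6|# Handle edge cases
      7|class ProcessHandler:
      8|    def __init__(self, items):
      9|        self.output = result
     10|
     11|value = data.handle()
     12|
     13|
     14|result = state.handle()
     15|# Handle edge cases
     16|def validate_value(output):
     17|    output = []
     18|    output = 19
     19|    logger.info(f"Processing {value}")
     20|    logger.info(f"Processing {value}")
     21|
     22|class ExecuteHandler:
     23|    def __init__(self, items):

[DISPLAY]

                                            
━━━━━━━━━━━━━━━━━━━━━━┓                     
┏━━━━━━━━━━━━━━━━━━━━━━━━━━━━━━━━━━━┓       
┃ FormWidget                        ┃       
┠───────────────────────────────────┨       
┃> Plan:       ( ) Free  (●) Pro  ( ┃       
┃  Priority:   [Low               ▼]┃       
┃  Active:     [ ]                  ┃       
┃  Notify:     [x]                  ┃       
┃  Status:     [Pending           ▼]┃       
┃                                   ┃       
┃                                   ┃       
┃                                   ┃       
┃                                   ┃       
┗━━━━┏━━━━━━━━━━━━━━━━━━━━━━┓━━━━━━━┛       
     ┃ FileEditor           ┃               
     ┠──────────────────────┨               
     ┃█mport json          ▲┃               
     ┃import os            █┃               
     ┃from typing import An░┃               
     ┃                     ░┃               


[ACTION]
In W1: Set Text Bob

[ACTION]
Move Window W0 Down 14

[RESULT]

                                            
                                            
┏━━━━━━━━━━━━━━━━━━━━━━━━━━━━━━━━━━━┓       
┃ FormWidget                        ┃       
┠───────────────────────────────────┨       
┃> Plan:       ( ) Free  (●) Pro  ( ┃       
┃  Priority:   [Low               ▼]┃       
┃  Active:     [ ]                  ┃       
┃  Notify:     [x]                  ┃       
┃  Status:     [Pending           ▼]┃       
┃                                   ┃       
┃                                   ┃       
┃                                   ┃       
┃                                   ┃       
┗━━━━┏━━━━━━━━━━━━━━━━━━━━━━┓━━━━━━━┛       
━━━━━┃ FileEditor           ┃               
gPuzz┠──────────────────────┨               
─────┃█mport json          ▲┃               
───┬─┃import os            █┃               
 2 │ ┃from typing import An░┃               
───┼─┃                     ░┃               


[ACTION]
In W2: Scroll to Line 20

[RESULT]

                                            
                                            
┏━━━━━━━━━━━━━━━━━━━━━━━━━━━━━━━━━━━┓       
┃ FormWidget                        ┃       
┠───────────────────────────────────┨       
┃> Plan:       ( ) Free  (●) Pro  ( ┃       
┃  Priority:   [Low               ▼]┃       
┃  Active:     [ ]                  ┃       
┃  Notify:     [x]                  ┃       
┃  Status:     [Pending           ▼]┃       
┃                                   ┃       
┃                                   ┃       
┃                                   ┃       
┃                                   ┃       
┗━━━━┏━━━━━━━━━━━━━━━━━━━━━━┓━━━━━━━┛       
━━━━━┃ FileEditor           ┃               
gPuzz┠──────────────────────┨               
─────┃    output = 19      ▲┃               
───┬─┃    logger.info(f"Pro░┃               
 2 │ ┃    logger.info(f"Pro░┃               
───┼─┃                     ░┃               


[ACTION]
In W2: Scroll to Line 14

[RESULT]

                                            
                                            
┏━━━━━━━━━━━━━━━━━━━━━━━━━━━━━━━━━━━┓       
┃ FormWidget                        ┃       
┠───────────────────────────────────┨       
┃> Plan:       ( ) Free  (●) Pro  ( ┃       
┃  Priority:   [Low               ▼]┃       
┃  Active:     [ ]                  ┃       
┃  Notify:     [x]                  ┃       
┃  Status:     [Pending           ▼]┃       
┃                                   ┃       
┃                                   ┃       
┃                                   ┃       
┃                                   ┃       
┗━━━━┏━━━━━━━━━━━━━━━━━━━━━━┓━━━━━━━┛       
━━━━━┃ FileEditor           ┃               
gPuzz┠──────────────────────┨               
─────┃result = state.handle▲┃               
───┬─┃# Handle edge cases  ░┃               
 2 │ ┃def validate_value(ou░┃               
───┼─┃    output = []      ░┃               
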